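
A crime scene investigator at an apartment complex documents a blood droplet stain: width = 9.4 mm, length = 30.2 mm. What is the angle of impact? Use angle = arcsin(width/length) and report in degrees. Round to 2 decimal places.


Blood spatter impact angle calculation:
width / length = 9.4 / 30.2 = 0.311258
angle = arcsin(0.311258)
angle = 18.14 degrees

18.14


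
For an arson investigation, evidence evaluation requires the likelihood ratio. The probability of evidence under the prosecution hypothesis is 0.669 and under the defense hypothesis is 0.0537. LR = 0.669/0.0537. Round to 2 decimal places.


Likelihood ratio calculation:
LR = P(E|Hp) / P(E|Hd)
LR = 0.669 / 0.0537
LR = 12.46

12.46


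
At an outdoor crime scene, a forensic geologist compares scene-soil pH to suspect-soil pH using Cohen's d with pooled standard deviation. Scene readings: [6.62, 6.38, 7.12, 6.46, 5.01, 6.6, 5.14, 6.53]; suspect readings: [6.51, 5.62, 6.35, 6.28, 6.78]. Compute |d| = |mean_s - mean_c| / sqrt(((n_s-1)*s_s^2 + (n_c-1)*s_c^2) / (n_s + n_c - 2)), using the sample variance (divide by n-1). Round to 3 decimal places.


Pooled-variance Cohen's d for soil pH comparison:
Scene mean = 49.86 / 8 = 6.2325
Suspect mean = 31.54 / 5 = 6.308
Scene sample variance s_s^2 = 0.560421
Suspect sample variance s_c^2 = 0.18487
Pooled variance = ((n_s-1)*s_s^2 + (n_c-1)*s_c^2) / (n_s + n_c - 2) = 0.423857
Pooled SD = sqrt(0.423857) = 0.651043
Mean difference = -0.0755
|d| = |-0.0755| / 0.651043 = 0.116

0.116


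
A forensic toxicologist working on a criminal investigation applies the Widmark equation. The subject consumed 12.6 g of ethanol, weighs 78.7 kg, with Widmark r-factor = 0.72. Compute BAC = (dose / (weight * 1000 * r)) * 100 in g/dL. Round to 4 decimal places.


Applying the Widmark formula:
BAC = (dose_g / (body_wt * 1000 * r)) * 100
Denominator = 78.7 * 1000 * 0.72 = 56664
BAC = (12.6 / 56664) * 100
BAC = 0.0222 g/dL

0.0222


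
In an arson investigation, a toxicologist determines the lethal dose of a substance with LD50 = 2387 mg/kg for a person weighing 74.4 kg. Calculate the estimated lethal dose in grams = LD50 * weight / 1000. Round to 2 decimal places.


Lethal dose calculation:
Lethal dose = LD50 * body_weight / 1000
= 2387 * 74.4 / 1000
= 177592.8 / 1000
= 177.59 g

177.59


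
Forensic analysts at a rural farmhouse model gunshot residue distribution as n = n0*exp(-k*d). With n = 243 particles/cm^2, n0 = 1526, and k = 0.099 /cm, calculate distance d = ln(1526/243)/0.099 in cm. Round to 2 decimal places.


GSR distance calculation:
n0/n = 1526 / 243 = 6.279835
ln(n0/n) = 1.837344
d = 1.837344 / 0.099 = 18.56 cm

18.56


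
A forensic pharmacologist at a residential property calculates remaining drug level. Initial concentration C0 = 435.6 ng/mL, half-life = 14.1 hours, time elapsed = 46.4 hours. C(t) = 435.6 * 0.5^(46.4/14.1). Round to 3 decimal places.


Drug concentration decay:
Number of half-lives = t / t_half = 46.4 / 14.1 = 3.29078
Decay factor = 0.5^3.29078 = 0.1021825
C(t) = 435.6 * 0.1021825 = 44.511 ng/mL

44.511


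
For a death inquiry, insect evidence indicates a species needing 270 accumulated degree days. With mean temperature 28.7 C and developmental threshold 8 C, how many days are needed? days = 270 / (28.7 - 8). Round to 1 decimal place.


Insect development time:
Effective temperature = avg_temp - T_base = 28.7 - 8 = 20.7 C
Days = ADD / effective_temp = 270 / 20.7 = 13.0 days

13.0


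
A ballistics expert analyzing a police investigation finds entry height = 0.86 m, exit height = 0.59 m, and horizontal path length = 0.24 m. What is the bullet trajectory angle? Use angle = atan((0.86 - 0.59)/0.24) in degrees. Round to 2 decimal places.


Bullet trajectory angle:
Height difference = 0.86 - 0.59 = 0.27 m
angle = atan(0.27 / 0.24)
angle = atan(1.125)
angle = 48.37 degrees

48.37


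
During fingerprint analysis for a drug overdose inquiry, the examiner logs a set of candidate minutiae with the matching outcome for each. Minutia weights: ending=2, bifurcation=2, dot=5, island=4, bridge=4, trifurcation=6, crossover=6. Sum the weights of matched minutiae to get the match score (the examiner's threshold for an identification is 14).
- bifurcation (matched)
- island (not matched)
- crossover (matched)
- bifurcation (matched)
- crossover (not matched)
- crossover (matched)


Weighted minutiae match score:
  bifurcation: matched, +2 (running total 2)
  island: not matched, +0
  crossover: matched, +6 (running total 8)
  bifurcation: matched, +2 (running total 10)
  crossover: not matched, +0
  crossover: matched, +6 (running total 16)
Total score = 16
Threshold = 14; verdict = identification

16


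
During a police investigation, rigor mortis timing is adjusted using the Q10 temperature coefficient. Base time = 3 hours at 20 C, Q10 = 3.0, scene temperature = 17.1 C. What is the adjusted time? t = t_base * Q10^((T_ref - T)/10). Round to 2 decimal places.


Rigor mortis time adjustment:
Exponent = (T_ref - T_actual) / 10 = (20 - 17.1) / 10 = 0.29
Q10 factor = 3.0^0.29 = 1.3752
t_adjusted = 3 * 1.3752 = 4.13 hours

4.13


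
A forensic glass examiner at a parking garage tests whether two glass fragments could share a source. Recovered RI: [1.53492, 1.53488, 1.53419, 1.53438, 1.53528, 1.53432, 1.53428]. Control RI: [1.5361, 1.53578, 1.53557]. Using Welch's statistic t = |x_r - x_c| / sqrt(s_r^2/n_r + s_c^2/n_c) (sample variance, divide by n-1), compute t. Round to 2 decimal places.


Welch's t-criterion for glass RI comparison:
Recovered mean = sum / n_r = 10.74225 / 7 = 1.5346071
Control mean = sum / n_c = 4.60745 / 3 = 1.5358167
Recovered sample variance s_r^2 = 1.73357e-07
Control sample variance s_c^2 = 7.12333e-08
Welch SE (unpooled) = sqrt(s_r^2/n_r + s_c^2/n_c) = sqrt(2.47653e-08 + 2.37444e-08) = sqrt(4.85097e-08) = 0.000220249
|mean_r - mean_c| = 0.00120952
t = 0.00120952 / 0.000220249 = 5.49

5.49


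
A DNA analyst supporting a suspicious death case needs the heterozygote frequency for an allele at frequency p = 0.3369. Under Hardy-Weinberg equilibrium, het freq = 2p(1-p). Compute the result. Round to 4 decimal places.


Hardy-Weinberg heterozygote frequency:
q = 1 - p = 1 - 0.3369 = 0.6631
2pq = 2 * 0.3369 * 0.6631 = 0.4468

0.4468


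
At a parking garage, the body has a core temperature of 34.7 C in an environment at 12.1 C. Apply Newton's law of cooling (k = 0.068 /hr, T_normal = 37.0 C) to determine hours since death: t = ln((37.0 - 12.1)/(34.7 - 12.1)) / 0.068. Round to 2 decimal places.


Using Newton's law of cooling:
t = ln((T_normal - T_ambient) / (T_body - T_ambient)) / k
T_normal - T_ambient = 24.9
T_body - T_ambient = 22.6
Ratio = 1.10177
ln(ratio) = 0.096918
t = 0.096918 / 0.068 = 1.43 hours

1.43


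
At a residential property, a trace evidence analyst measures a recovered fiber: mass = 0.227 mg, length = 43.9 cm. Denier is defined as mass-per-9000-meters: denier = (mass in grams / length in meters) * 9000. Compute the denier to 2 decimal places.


Denier calculation:
Mass in grams = 0.227 mg / 1000 = 0.000227 g
Length in meters = 43.9 cm / 100 = 0.439 m
Linear density = mass / length = 0.000227 / 0.439 = 0.00051708 g/m
Denier = (g/m) * 9000 = 0.00051708 * 9000 = 4.65

4.65


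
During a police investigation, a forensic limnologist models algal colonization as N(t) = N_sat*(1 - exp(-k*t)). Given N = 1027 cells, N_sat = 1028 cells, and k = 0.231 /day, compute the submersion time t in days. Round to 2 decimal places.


PMSI from diatom colonization curve:
N / N_sat = 1027 / 1028 = 0.999027
1 - N/N_sat = 0.000973
ln(1 - N/N_sat) = -6.935126
t = -ln(1 - N/N_sat) / k = -(-6.935126) / 0.231 = 30.02 days

30.02


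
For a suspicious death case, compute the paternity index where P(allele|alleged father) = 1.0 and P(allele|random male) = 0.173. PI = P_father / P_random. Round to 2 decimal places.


Paternity Index calculation:
PI = P(allele|father) / P(allele|random)
PI = 1.0 / 0.173
PI = 5.78

5.78


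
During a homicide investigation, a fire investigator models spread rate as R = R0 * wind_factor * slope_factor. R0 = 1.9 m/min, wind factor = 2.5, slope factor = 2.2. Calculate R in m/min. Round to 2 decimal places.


Fire spread rate calculation:
R = R0 * wind_factor * slope_factor
= 1.9 * 2.5 * 2.2
= 4.75 * 2.2
= 10.45 m/min

10.45


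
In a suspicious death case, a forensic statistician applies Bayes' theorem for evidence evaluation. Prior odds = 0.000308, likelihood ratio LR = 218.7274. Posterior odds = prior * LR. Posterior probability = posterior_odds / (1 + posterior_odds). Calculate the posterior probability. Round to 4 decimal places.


Bayesian evidence evaluation:
Posterior odds = prior_odds * LR = 0.000308 * 218.7274 = 0.06736804
Posterior probability = posterior_odds / (1 + posterior_odds)
= 0.06736804 / (1 + 0.06736804)
= 0.06736804 / 1.06736804
= 0.0631

0.0631


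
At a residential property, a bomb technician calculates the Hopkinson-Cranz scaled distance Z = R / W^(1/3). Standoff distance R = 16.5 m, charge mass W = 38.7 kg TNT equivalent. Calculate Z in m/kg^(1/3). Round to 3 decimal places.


Scaled distance calculation:
W^(1/3) = 38.7^(1/3) = 3.382494
Z = R / W^(1/3) = 16.5 / 3.382494
Z = 4.878 m/kg^(1/3)

4.878


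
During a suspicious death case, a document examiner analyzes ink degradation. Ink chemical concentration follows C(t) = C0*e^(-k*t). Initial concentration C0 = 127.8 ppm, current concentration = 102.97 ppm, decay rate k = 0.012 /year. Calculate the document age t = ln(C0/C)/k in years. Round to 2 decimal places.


Document age estimation:
C0/C = 127.8 / 102.97 = 1.241138
ln(C0/C) = 0.216029
t = 0.216029 / 0.012 = 18.00 years

18.00


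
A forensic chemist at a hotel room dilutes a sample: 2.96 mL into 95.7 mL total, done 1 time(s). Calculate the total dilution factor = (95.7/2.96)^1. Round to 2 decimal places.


Dilution factor calculation:
Single dilution = V_total / V_sample = 95.7 / 2.96 ≈ 32.331081
Number of dilutions = 1
Total DF = (95.7 / 2.96)^1 (full precision, rounded at the end) = 32.33

32.33


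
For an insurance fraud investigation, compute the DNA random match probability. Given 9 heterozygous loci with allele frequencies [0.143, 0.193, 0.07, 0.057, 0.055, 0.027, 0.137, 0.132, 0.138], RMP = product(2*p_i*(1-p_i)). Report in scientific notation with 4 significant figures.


Computing RMP for 9 loci:
Locus 1: 2 * 0.143 * 0.857 = 0.245102
Locus 2: 2 * 0.193 * 0.807 = 0.311502
Locus 3: 2 * 0.07 * 0.93 = 0.1302
Locus 4: 2 * 0.057 * 0.943 = 0.107502
Locus 5: 2 * 0.055 * 0.945 = 0.10395
Locus 6: 2 * 0.027 * 0.973 = 0.052542
Locus 7: 2 * 0.137 * 0.863 = 0.236462
Locus 8: 2 * 0.132 * 0.868 = 0.229152
Locus 9: 2 * 0.138 * 0.862 = 0.237912
RMP = 7.524e-08

7.524e-08


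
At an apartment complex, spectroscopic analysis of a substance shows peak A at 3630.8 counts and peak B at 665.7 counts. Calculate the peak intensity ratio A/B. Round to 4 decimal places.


Spectral peak ratio:
Peak A = 3630.8 counts
Peak B = 665.7 counts
Ratio = 3630.8 / 665.7 = 5.4541

5.4541


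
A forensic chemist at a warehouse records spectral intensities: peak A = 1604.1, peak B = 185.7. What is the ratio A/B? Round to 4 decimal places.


Spectral peak ratio:
Peak A = 1604.1 counts
Peak B = 185.7 counts
Ratio = 1604.1 / 185.7 = 8.6381

8.6381


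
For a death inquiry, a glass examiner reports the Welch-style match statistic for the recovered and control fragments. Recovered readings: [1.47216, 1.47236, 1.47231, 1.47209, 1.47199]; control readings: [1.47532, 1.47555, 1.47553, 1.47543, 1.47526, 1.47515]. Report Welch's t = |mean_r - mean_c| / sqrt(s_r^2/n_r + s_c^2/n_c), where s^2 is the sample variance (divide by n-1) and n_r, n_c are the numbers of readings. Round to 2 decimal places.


Welch's t-criterion for glass RI comparison:
Recovered mean = sum / n_r = 7.36091 / 5 = 1.472182
Control mean = sum / n_c = 8.85224 / 6 = 1.4753733
Recovered sample variance s_r^2 = 2.347e-08
Control sample variance s_c^2 = 2.49067e-08
Welch SE (unpooled) = sqrt(s_r^2/n_r + s_c^2/n_c) = sqrt(4.694e-09 + 4.15111e-09) = sqrt(8.84511e-09) = 9.40484e-05
|mean_r - mean_c| = 0.00319133
t = 0.00319133 / 9.40484e-05 = 33.93

33.93


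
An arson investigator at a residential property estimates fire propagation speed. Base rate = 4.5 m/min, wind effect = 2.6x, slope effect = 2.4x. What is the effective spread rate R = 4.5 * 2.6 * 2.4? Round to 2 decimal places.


Fire spread rate calculation:
R = R0 * wind_factor * slope_factor
= 4.5 * 2.6 * 2.4
= 11.7 * 2.4
= 28.08 m/min

28.08


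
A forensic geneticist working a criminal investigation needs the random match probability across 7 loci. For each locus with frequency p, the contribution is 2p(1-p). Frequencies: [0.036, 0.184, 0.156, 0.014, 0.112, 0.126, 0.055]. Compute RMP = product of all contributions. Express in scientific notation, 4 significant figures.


Computing RMP for 7 loci:
Locus 1: 2 * 0.036 * 0.964 = 0.069408
Locus 2: 2 * 0.184 * 0.816 = 0.300288
Locus 3: 2 * 0.156 * 0.844 = 0.263328
Locus 4: 2 * 0.014 * 0.986 = 0.027608
Locus 5: 2 * 0.112 * 0.888 = 0.198912
Locus 6: 2 * 0.126 * 0.874 = 0.220248
Locus 7: 2 * 0.055 * 0.945 = 0.10395
RMP = 6.900e-07

6.900e-07


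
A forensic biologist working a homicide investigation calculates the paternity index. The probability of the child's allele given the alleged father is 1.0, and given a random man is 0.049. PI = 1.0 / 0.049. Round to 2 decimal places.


Paternity Index calculation:
PI = P(allele|father) / P(allele|random)
PI = 1.0 / 0.049
PI = 20.41

20.41


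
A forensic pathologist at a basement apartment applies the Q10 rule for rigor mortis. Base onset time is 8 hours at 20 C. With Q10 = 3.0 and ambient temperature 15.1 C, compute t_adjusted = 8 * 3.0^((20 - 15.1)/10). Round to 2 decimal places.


Rigor mortis time adjustment:
Exponent = (T_ref - T_actual) / 10 = (20 - 15.1) / 10 = 0.49
Q10 factor = 3.0^0.49 = 1.71313
t_adjusted = 8 * 1.71313 = 13.71 hours

13.71


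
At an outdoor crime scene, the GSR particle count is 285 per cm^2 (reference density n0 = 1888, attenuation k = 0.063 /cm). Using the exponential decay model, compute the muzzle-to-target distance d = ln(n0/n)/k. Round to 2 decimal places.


GSR distance calculation:
n0/n = 1888 / 285 = 6.624561
ln(n0/n) = 1.890784
d = 1.890784 / 0.063 = 30.01 cm

30.01


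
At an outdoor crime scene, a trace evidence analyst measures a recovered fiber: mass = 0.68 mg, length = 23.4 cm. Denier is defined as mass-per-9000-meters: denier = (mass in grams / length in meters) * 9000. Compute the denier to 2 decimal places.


Denier calculation:
Mass in grams = 0.68 mg / 1000 = 0.00068 g
Length in meters = 23.4 cm / 100 = 0.234 m
Linear density = mass / length = 0.00068 / 0.234 = 0.00290598 g/m
Denier = (g/m) * 9000 = 0.00290598 * 9000 = 26.15

26.15


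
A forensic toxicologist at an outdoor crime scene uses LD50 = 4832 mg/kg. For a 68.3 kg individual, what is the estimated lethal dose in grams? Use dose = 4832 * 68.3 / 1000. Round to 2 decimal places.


Lethal dose calculation:
Lethal dose = LD50 * body_weight / 1000
= 4832 * 68.3 / 1000
= 330025.6 / 1000
= 330.03 g

330.03


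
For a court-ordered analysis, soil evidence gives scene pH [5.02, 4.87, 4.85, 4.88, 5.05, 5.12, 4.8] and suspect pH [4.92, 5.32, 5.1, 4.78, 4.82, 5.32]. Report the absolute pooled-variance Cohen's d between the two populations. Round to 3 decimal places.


Pooled-variance Cohen's d for soil pH comparison:
Scene mean = 34.59 / 7 = 4.941429
Suspect mean = 30.26 / 6 = 5.043333
Scene sample variance s_s^2 = 0.014514
Suspect sample variance s_c^2 = 0.058147
Pooled variance = ((n_s-1)*s_s^2 + (n_c-1)*s_c^2) / (n_s + n_c - 2) = 0.034347
Pooled SD = sqrt(0.034347) = 0.185329
Mean difference = -0.101905
|d| = |-0.101905| / 0.185329 = 0.550

0.550


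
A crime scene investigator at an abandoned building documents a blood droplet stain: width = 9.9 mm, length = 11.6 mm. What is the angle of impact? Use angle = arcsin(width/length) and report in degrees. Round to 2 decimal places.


Blood spatter impact angle calculation:
width / length = 9.9 / 11.6 = 0.853448
angle = arcsin(0.853448)
angle = 58.59 degrees

58.59


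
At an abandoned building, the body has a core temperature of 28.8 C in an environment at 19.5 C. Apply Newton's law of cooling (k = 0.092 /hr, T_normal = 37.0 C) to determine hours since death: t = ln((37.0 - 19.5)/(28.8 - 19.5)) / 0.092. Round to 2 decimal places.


Using Newton's law of cooling:
t = ln((T_normal - T_ambient) / (T_body - T_ambient)) / k
T_normal - T_ambient = 17.5
T_body - T_ambient = 9.3
Ratio = 1.88172
ln(ratio) = 0.632186
t = 0.632186 / 0.092 = 6.87 hours

6.87


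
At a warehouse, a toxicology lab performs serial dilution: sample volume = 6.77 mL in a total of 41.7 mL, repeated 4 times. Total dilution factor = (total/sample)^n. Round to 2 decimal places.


Dilution factor calculation:
Single dilution = V_total / V_sample = 41.7 / 6.77 ≈ 6.159527
Number of dilutions = 4
Total DF = (41.7 / 6.77)^4 (full precision, rounded at the end) = 1439.43

1439.43


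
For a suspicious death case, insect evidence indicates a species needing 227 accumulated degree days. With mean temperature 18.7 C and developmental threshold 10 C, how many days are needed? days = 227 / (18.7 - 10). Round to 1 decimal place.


Insect development time:
Effective temperature = avg_temp - T_base = 18.7 - 10 = 8.7 C
Days = ADD / effective_temp = 227 / 8.7 = 26.1 days

26.1


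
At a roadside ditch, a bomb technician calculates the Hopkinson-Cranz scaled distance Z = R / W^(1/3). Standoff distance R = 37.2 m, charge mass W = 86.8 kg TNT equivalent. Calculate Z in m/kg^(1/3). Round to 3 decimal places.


Scaled distance calculation:
W^(1/3) = 86.8^(1/3) = 4.42765
Z = R / W^(1/3) = 37.2 / 4.42765
Z = 8.402 m/kg^(1/3)

8.402


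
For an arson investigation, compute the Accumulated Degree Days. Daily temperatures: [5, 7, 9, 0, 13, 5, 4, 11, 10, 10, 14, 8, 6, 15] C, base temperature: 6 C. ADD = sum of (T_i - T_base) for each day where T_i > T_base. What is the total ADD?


Computing ADD day by day:
Day 1: max(0, 5 - 6) = 0
Day 2: max(0, 7 - 6) = 1
Day 3: max(0, 9 - 6) = 3
Day 4: max(0, 0 - 6) = 0
Day 5: max(0, 13 - 6) = 7
Day 6: max(0, 5 - 6) = 0
Day 7: max(0, 4 - 6) = 0
Day 8: max(0, 11 - 6) = 5
Day 9: max(0, 10 - 6) = 4
Day 10: max(0, 10 - 6) = 4
Day 11: max(0, 14 - 6) = 8
Day 12: max(0, 8 - 6) = 2
Day 13: max(0, 6 - 6) = 0
Day 14: max(0, 15 - 6) = 9
Total ADD = 43

43


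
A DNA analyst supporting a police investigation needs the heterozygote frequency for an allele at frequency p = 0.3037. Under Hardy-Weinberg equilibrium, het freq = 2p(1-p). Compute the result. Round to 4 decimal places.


Hardy-Weinberg heterozygote frequency:
q = 1 - p = 1 - 0.3037 = 0.6963
2pq = 2 * 0.3037 * 0.6963 = 0.4229

0.4229


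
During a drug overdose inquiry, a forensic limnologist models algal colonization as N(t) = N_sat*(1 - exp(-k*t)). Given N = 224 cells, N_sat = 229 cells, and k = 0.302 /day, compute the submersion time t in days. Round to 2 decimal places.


PMSI from diatom colonization curve:
N / N_sat = 224 / 229 = 0.978166
1 - N/N_sat = 0.021834
ln(1 - N/N_sat) = -3.824287
t = -ln(1 - N/N_sat) / k = -(-3.824287) / 0.302 = 12.66 days

12.66


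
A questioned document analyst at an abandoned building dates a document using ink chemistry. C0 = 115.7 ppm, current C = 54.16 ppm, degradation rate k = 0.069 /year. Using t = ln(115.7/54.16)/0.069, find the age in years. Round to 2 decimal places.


Document age estimation:
C0/C = 115.7 / 54.16 = 2.136263
ln(C0/C) = 0.759058
t = 0.759058 / 0.069 = 11.00 years

11.00


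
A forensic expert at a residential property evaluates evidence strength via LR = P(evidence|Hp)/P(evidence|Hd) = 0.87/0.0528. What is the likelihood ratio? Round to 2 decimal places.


Likelihood ratio calculation:
LR = P(E|Hp) / P(E|Hd)
LR = 0.87 / 0.0528
LR = 16.48

16.48


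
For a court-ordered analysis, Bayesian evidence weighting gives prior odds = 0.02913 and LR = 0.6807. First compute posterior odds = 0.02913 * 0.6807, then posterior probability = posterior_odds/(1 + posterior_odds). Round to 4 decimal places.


Bayesian evidence evaluation:
Posterior odds = prior_odds * LR = 0.02913 * 0.6807 = 0.01982879
Posterior probability = posterior_odds / (1 + posterior_odds)
= 0.01982879 / (1 + 0.01982879)
= 0.01982879 / 1.01982879
= 0.0194

0.0194


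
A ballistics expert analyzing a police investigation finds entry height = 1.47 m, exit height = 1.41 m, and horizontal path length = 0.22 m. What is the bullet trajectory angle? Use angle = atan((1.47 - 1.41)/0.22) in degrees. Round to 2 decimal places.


Bullet trajectory angle:
Height difference = 1.47 - 1.41 = 0.06 m
angle = atan(0.06 / 0.22)
angle = atan(0.272727)
angle = 15.26 degrees

15.26


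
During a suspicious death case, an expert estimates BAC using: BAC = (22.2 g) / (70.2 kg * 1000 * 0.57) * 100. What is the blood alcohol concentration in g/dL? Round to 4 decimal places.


Applying the Widmark formula:
BAC = (dose_g / (body_wt * 1000 * r)) * 100
Denominator = 70.2 * 1000 * 0.57 = 40014
BAC = (22.2 / 40014) * 100
BAC = 0.0555 g/dL

0.0555


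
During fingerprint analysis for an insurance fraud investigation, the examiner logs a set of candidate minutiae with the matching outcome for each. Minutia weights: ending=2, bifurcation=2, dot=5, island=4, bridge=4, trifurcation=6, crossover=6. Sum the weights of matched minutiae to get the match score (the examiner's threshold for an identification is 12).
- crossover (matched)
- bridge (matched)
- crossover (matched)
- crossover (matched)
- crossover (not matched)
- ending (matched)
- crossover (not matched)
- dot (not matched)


Weighted minutiae match score:
  crossover: matched, +6 (running total 6)
  bridge: matched, +4 (running total 10)
  crossover: matched, +6 (running total 16)
  crossover: matched, +6 (running total 22)
  crossover: not matched, +0
  ending: matched, +2 (running total 24)
  crossover: not matched, +0
  dot: not matched, +0
Total score = 24
Threshold = 12; verdict = identification

24


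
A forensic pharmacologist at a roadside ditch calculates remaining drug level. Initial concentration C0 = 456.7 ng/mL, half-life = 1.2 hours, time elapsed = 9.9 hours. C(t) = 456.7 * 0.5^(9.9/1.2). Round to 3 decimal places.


Drug concentration decay:
Number of half-lives = t / t_half = 9.9 / 1.2 = 8.25
Decay factor = 0.5^8.25 = 0.00328475
C(t) = 456.7 * 0.00328475 = 1.500 ng/mL

1.500


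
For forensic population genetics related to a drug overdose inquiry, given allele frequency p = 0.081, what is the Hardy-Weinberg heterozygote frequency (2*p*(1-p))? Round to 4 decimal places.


Hardy-Weinberg heterozygote frequency:
q = 1 - p = 1 - 0.081 = 0.919
2pq = 2 * 0.081 * 0.919 = 0.1489

0.1489


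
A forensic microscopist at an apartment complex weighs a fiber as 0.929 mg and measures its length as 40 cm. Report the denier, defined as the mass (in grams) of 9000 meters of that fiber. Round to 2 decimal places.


Denier calculation:
Mass in grams = 0.929 mg / 1000 = 0.000929 g
Length in meters = 40 cm / 100 = 0.4 m
Linear density = mass / length = 0.000929 / 0.4 = 0.0023225 g/m
Denier = (g/m) * 9000 = 0.0023225 * 9000 = 20.90

20.90


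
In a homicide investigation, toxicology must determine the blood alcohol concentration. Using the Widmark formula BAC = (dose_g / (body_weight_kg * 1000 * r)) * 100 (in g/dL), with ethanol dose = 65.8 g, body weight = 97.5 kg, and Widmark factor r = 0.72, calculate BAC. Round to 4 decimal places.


Applying the Widmark formula:
BAC = (dose_g / (body_wt * 1000 * r)) * 100
Denominator = 97.5 * 1000 * 0.72 = 70200
BAC = (65.8 / 70200) * 100
BAC = 0.0937 g/dL

0.0937


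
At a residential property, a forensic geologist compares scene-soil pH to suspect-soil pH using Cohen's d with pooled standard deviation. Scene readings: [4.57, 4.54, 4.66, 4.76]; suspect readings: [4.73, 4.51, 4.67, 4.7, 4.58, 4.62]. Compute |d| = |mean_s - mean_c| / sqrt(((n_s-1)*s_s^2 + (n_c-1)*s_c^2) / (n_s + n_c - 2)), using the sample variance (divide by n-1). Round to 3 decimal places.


Pooled-variance Cohen's d for soil pH comparison:
Scene mean = 18.53 / 4 = 4.6325
Suspect mean = 27.81 / 6 = 4.635
Scene sample variance s_s^2 = 0.009825
Suspect sample variance s_c^2 = 0.00667
Pooled variance = ((n_s-1)*s_s^2 + (n_c-1)*s_c^2) / (n_s + n_c - 2) = 0.007853
Pooled SD = sqrt(0.007853) = 0.088617
Mean difference = -0.0025
|d| = |-0.0025| / 0.088617 = 0.028

0.028


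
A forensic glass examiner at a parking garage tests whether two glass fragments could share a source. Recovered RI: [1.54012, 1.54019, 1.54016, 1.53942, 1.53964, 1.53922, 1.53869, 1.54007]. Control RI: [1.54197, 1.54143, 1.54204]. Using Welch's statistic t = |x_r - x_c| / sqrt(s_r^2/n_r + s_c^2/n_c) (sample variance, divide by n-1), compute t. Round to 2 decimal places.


Welch's t-criterion for glass RI comparison:
Recovered mean = sum / n_r = 12.31751 / 8 = 1.5396888
Control mean = sum / n_c = 4.62544 / 3 = 1.5418133
Recovered sample variance s_r^2 = 2.99498e-07
Control sample variance s_c^2 = 1.11433e-07
Welch SE (unpooled) = sqrt(s_r^2/n_r + s_c^2/n_c) = sqrt(3.74373e-08 + 3.71444e-08) = sqrt(7.45817e-08) = 0.000273097
|mean_r - mean_c| = 0.00212458
t = 0.00212458 / 0.000273097 = 7.78

7.78


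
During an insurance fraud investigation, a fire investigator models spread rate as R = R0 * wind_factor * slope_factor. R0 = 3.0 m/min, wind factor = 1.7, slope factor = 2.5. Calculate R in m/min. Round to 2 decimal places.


Fire spread rate calculation:
R = R0 * wind_factor * slope_factor
= 3.0 * 1.7 * 2.5
= 5.1 * 2.5
= 12.75 m/min

12.75


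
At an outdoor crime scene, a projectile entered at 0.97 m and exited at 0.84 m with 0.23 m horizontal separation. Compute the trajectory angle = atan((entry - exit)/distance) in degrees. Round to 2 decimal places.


Bullet trajectory angle:
Height difference = 0.97 - 0.84 = 0.13 m
angle = atan(0.13 / 0.23)
angle = atan(0.565217)
angle = 29.48 degrees

29.48


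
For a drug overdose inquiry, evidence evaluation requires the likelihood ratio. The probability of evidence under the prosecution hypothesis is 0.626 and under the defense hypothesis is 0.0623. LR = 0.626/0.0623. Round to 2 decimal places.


Likelihood ratio calculation:
LR = P(E|Hp) / P(E|Hd)
LR = 0.626 / 0.0623
LR = 10.05

10.05


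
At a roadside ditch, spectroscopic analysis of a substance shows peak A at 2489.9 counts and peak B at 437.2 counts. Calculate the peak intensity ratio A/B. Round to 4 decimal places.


Spectral peak ratio:
Peak A = 2489.9 counts
Peak B = 437.2 counts
Ratio = 2489.9 / 437.2 = 5.6951

5.6951


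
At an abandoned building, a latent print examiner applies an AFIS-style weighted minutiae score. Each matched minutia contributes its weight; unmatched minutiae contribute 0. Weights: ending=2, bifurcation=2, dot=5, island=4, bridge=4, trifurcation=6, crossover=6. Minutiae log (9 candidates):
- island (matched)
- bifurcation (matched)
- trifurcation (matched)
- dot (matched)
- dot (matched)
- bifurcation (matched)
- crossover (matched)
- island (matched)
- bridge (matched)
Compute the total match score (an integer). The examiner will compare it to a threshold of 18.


Weighted minutiae match score:
  island: matched, +4 (running total 4)
  bifurcation: matched, +2 (running total 6)
  trifurcation: matched, +6 (running total 12)
  dot: matched, +5 (running total 17)
  dot: matched, +5 (running total 22)
  bifurcation: matched, +2 (running total 24)
  crossover: matched, +6 (running total 30)
  island: matched, +4 (running total 34)
  bridge: matched, +4 (running total 38)
Total score = 38
Threshold = 18; verdict = identification

38


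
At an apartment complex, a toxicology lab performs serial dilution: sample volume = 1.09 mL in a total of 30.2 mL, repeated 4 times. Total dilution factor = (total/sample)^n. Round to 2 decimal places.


Dilution factor calculation:
Single dilution = V_total / V_sample = 30.2 / 1.09 ≈ 27.706422
Number of dilutions = 4
Total DF = (30.2 / 1.09)^4 (full precision, rounded at the end) = 589280.11

589280.11


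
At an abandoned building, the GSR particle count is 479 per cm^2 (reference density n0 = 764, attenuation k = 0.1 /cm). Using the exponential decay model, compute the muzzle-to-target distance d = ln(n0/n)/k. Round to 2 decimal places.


GSR distance calculation:
n0/n = 764 / 479 = 1.59499
ln(n0/n) = 0.466867
d = 0.466867 / 0.1 = 4.67 cm

4.67


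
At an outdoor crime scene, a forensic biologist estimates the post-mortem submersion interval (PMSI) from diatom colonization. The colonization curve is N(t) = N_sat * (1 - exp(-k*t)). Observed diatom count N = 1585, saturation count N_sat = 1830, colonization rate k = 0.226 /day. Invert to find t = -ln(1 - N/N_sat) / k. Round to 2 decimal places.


PMSI from diatom colonization curve:
N / N_sat = 1585 / 1830 = 0.86612
1 - N/N_sat = 0.13388
ln(1 - N/N_sat) = -2.010811
t = -ln(1 - N/N_sat) / k = -(-2.010811) / 0.226 = 8.90 days

8.90


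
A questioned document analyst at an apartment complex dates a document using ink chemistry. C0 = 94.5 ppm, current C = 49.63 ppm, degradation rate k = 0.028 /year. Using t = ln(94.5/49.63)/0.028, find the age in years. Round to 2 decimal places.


Document age estimation:
C0/C = 94.5 / 49.63 = 1.90409
ln(C0/C) = 0.644004
t = 0.644004 / 0.028 = 23.00 years

23.00


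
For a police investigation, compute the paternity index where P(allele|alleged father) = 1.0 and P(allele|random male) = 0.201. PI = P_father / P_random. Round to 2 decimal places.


Paternity Index calculation:
PI = P(allele|father) / P(allele|random)
PI = 1.0 / 0.201
PI = 4.98

4.98


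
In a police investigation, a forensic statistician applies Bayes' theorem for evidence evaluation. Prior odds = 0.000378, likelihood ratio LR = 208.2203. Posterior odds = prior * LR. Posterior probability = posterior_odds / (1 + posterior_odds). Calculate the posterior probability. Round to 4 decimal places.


Bayesian evidence evaluation:
Posterior odds = prior_odds * LR = 0.000378 * 208.2203 = 0.07870727
Posterior probability = posterior_odds / (1 + posterior_odds)
= 0.07870727 / (1 + 0.07870727)
= 0.07870727 / 1.07870727
= 0.0730

0.0730


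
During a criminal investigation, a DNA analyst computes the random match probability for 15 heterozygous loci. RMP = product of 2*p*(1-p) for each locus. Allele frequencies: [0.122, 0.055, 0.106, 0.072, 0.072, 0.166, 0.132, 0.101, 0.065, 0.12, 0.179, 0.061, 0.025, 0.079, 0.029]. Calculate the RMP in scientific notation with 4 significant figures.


Computing RMP for 15 loci:
Locus 1: 2 * 0.122 * 0.878 = 0.214232
Locus 2: 2 * 0.055 * 0.945 = 0.10395
Locus 3: 2 * 0.106 * 0.894 = 0.189528
Locus 4: 2 * 0.072 * 0.928 = 0.133632
Locus 5: 2 * 0.072 * 0.928 = 0.133632
Locus 6: 2 * 0.166 * 0.834 = 0.276888
Locus 7: 2 * 0.132 * 0.868 = 0.229152
Locus 8: 2 * 0.101 * 0.899 = 0.181598
Locus 9: 2 * 0.065 * 0.935 = 0.12155
Locus 10: 2 * 0.12 * 0.88 = 0.2112
Locus 11: 2 * 0.179 * 0.821 = 0.293918
Locus 12: 2 * 0.061 * 0.939 = 0.114558
Locus 13: 2 * 0.025 * 0.975 = 0.04875
Locus 14: 2 * 0.079 * 0.921 = 0.145518
Locus 15: 2 * 0.029 * 0.971 = 0.056318
RMP = 2.999e-13

2.999e-13


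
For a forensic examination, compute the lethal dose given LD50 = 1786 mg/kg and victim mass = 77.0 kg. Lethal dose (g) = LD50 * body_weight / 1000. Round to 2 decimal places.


Lethal dose calculation:
Lethal dose = LD50 * body_weight / 1000
= 1786 * 77.0 / 1000
= 137522 / 1000
= 137.52 g

137.52


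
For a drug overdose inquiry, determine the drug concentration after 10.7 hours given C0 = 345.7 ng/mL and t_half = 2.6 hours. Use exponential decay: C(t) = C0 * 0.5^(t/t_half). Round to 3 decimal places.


Drug concentration decay:
Number of half-lives = t / t_half = 10.7 / 2.6 = 4.115385
Decay factor = 0.5^4.115385 = 0.057696
C(t) = 345.7 * 0.057696 = 19.946 ng/mL

19.946


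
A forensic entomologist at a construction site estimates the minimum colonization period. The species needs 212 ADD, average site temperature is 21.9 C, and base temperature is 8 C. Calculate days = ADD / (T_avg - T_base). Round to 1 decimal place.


Insect development time:
Effective temperature = avg_temp - T_base = 21.9 - 8 = 13.9 C
Days = ADD / effective_temp = 212 / 13.9 = 15.3 days

15.3


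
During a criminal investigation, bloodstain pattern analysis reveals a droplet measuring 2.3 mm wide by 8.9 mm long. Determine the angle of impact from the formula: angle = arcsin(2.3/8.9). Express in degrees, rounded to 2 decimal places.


Blood spatter impact angle calculation:
width / length = 2.3 / 8.9 = 0.258427
angle = arcsin(0.258427)
angle = 14.98 degrees

14.98


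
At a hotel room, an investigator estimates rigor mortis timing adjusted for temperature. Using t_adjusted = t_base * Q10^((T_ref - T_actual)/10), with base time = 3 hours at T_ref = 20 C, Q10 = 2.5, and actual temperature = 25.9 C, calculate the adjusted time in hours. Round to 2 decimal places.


Rigor mortis time adjustment:
Exponent = (T_ref - T_actual) / 10 = (20 - 25.9) / 10 = -0.59
Q10 factor = 2.5^-0.59 = 0.58239
t_adjusted = 3 * 0.58239 = 1.75 hours

1.75


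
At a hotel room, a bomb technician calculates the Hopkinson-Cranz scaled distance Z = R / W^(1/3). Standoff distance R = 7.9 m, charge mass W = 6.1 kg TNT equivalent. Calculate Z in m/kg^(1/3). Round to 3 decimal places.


Scaled distance calculation:
W^(1/3) = 6.1^(1/3) = 1.82716
Z = R / W^(1/3) = 7.9 / 1.82716
Z = 4.324 m/kg^(1/3)

4.324


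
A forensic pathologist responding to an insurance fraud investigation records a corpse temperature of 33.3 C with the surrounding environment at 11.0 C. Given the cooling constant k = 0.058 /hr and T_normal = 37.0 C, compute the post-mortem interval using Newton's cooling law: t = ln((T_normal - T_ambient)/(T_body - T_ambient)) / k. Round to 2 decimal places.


Using Newton's law of cooling:
t = ln((T_normal - T_ambient) / (T_body - T_ambient)) / k
T_normal - T_ambient = 26.0
T_body - T_ambient = 22.3
Ratio = 1.165919
ln(ratio) = 0.15351
t = 0.15351 / 0.058 = 2.65 hours

2.65


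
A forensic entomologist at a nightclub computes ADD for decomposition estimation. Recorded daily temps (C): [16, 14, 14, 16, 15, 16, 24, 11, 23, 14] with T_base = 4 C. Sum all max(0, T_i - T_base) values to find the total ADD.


Computing ADD day by day:
Day 1: max(0, 16 - 4) = 12
Day 2: max(0, 14 - 4) = 10
Day 3: max(0, 14 - 4) = 10
Day 4: max(0, 16 - 4) = 12
Day 5: max(0, 15 - 4) = 11
Day 6: max(0, 16 - 4) = 12
Day 7: max(0, 24 - 4) = 20
Day 8: max(0, 11 - 4) = 7
Day 9: max(0, 23 - 4) = 19
Day 10: max(0, 14 - 4) = 10
Total ADD = 123

123


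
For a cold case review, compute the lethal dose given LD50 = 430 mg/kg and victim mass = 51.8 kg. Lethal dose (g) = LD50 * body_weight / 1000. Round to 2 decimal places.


Lethal dose calculation:
Lethal dose = LD50 * body_weight / 1000
= 430 * 51.8 / 1000
= 22274 / 1000
= 22.27 g

22.27


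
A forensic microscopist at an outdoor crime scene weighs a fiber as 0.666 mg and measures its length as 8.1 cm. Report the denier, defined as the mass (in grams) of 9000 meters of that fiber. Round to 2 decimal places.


Denier calculation:
Mass in grams = 0.666 mg / 1000 = 0.000666 g
Length in meters = 8.1 cm / 100 = 0.081 m
Linear density = mass / length = 0.000666 / 0.081 = 0.00822222 g/m
Denier = (g/m) * 9000 = 0.00822222 * 9000 = 74.00

74.00


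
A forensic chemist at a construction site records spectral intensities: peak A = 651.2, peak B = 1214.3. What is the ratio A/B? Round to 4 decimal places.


Spectral peak ratio:
Peak A = 651.2 counts
Peak B = 1214.3 counts
Ratio = 651.2 / 1214.3 = 0.5363

0.5363


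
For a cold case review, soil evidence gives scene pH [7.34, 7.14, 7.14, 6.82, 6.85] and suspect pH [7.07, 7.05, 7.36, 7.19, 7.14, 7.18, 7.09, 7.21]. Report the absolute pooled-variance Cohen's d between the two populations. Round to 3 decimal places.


Pooled-variance Cohen's d for soil pH comparison:
Scene mean = 35.29 / 5 = 7.058
Suspect mean = 57.29 / 8 = 7.16125
Scene sample variance s_s^2 = 0.04822
Suspect sample variance s_c^2 = 0.009898
Pooled variance = ((n_s-1)*s_s^2 + (n_c-1)*s_c^2) / (n_s + n_c - 2) = 0.023833
Pooled SD = sqrt(0.023833) = 0.154379
Mean difference = -0.10325
|d| = |-0.10325| / 0.154379 = 0.669

0.669


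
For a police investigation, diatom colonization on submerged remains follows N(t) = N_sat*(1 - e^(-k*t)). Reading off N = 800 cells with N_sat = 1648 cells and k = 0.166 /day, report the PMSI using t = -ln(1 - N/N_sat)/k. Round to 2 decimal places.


PMSI from diatom colonization curve:
N / N_sat = 800 / 1648 = 0.485437
1 - N/N_sat = 0.514563
ln(1 - N/N_sat) = -0.664437
t = -ln(1 - N/N_sat) / k = -(-0.664437) / 0.166 = 4.00 days

4.00


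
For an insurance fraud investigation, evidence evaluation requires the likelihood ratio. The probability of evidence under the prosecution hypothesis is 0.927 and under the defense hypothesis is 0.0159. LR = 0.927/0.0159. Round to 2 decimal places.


Likelihood ratio calculation:
LR = P(E|Hp) / P(E|Hd)
LR = 0.927 / 0.0159
LR = 58.30

58.30


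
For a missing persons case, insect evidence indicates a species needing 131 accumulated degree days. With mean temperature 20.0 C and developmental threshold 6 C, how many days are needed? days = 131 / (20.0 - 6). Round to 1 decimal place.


Insect development time:
Effective temperature = avg_temp - T_base = 20.0 - 6 = 14.0 C
Days = ADD / effective_temp = 131 / 14.0 = 9.4 days

9.4


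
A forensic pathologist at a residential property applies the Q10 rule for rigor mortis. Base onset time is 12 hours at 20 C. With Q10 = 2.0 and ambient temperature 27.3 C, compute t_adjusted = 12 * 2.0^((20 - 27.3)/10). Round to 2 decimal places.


Rigor mortis time adjustment:
Exponent = (T_ref - T_actual) / 10 = (20 - 27.3) / 10 = -0.73
Q10 factor = 2.0^-0.73 = 0.6029
t_adjusted = 12 * 0.6029 = 7.23 hours

7.23


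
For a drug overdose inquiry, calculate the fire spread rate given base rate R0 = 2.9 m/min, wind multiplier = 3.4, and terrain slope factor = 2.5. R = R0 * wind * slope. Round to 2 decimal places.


Fire spread rate calculation:
R = R0 * wind_factor * slope_factor
= 2.9 * 3.4 * 2.5
= 9.86 * 2.5
= 24.65 m/min

24.65


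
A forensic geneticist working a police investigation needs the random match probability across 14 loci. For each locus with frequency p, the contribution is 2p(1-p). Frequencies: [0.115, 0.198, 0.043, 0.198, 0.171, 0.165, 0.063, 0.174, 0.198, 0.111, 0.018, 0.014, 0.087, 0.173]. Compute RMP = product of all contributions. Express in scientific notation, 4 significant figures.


Computing RMP for 14 loci:
Locus 1: 2 * 0.115 * 0.885 = 0.20355
Locus 2: 2 * 0.198 * 0.802 = 0.317592
Locus 3: 2 * 0.043 * 0.957 = 0.082302
Locus 4: 2 * 0.198 * 0.802 = 0.317592
Locus 5: 2 * 0.171 * 0.829 = 0.283518
Locus 6: 2 * 0.165 * 0.835 = 0.27555
Locus 7: 2 * 0.063 * 0.937 = 0.118062
Locus 8: 2 * 0.174 * 0.826 = 0.287448
Locus 9: 2 * 0.198 * 0.802 = 0.317592
Locus 10: 2 * 0.111 * 0.889 = 0.197358
Locus 11: 2 * 0.018 * 0.982 = 0.035352
Locus 12: 2 * 0.014 * 0.986 = 0.027608
Locus 13: 2 * 0.087 * 0.913 = 0.158862
Locus 14: 2 * 0.173 * 0.827 = 0.286142
RMP = 1.246e-11

1.246e-11


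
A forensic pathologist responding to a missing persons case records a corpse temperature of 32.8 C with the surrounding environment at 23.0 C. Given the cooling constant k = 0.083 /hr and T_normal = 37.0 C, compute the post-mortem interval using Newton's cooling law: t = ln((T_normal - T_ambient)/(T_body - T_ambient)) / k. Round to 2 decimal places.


Using Newton's law of cooling:
t = ln((T_normal - T_ambient) / (T_body - T_ambient)) / k
T_normal - T_ambient = 14.0
T_body - T_ambient = 9.8
Ratio = 1.428571
ln(ratio) = 0.356675
t = 0.356675 / 0.083 = 4.30 hours

4.30


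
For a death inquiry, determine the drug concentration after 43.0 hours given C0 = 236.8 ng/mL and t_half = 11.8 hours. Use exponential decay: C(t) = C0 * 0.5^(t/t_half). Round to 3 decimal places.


Drug concentration decay:
Number of half-lives = t / t_half = 43.0 / 11.8 = 3.644068
Decay factor = 0.5^3.644068 = 0.07998826
C(t) = 236.8 * 0.07998826 = 18.941 ng/mL

18.941
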